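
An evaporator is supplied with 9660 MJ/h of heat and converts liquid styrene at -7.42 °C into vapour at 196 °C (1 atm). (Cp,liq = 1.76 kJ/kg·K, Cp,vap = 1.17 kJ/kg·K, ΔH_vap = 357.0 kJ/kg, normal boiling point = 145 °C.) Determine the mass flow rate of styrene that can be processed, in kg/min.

ṁ = 235 kg/min

Δh = 1.76×(145−-7.42) + 357.0 + 1.17×(196−145) = 684.93 kJ/kg
Q = 9660 MJ/h = 2683.3 kJ/s = 161000 kJ/min
ṁ = Q/Δh = 161000 / 684.93 = 235.06 kg/min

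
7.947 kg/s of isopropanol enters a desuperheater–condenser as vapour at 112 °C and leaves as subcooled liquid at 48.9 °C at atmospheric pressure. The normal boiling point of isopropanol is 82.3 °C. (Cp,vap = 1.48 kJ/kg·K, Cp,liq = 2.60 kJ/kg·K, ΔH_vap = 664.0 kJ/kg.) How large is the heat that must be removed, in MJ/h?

vapour 112→82.3 °C: -43.956 kJ/kg
condensation at 82.3 °C: -664 kJ/kg
liquid 82.3→48.9 °C: -86.84 kJ/kg
Δh = -43.956 + -664 + -86.84 = -794.8 kJ/kg
Q = ṁ·Δh = 7.947 kg/s × -794.8 kJ/kg = -6316.2 kJ/s
|Q| = 6316.2 kW = 22738 MJ/h

Q_c = 22700 MJ/h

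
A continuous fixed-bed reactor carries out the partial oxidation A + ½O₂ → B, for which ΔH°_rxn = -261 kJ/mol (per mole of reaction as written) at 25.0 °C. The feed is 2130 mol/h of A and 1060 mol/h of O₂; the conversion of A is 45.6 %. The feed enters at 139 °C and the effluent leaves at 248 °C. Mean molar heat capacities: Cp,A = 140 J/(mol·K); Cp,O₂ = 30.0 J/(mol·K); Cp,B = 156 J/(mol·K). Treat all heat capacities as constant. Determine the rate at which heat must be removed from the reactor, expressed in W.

Q_out = 60400 W

Extent of reaction ξ = 0.456 × 2130 = 971.28 mol/h
Reaction term: ξ·ΔH°_rxn = 971.28 × -261 = -253500 kJ/h
Sensible, feed 139→25 °C: -37620 kJ/h
Outlet flows (mol/h): A 1158.7, O₂ 574.36, B 971.28
Sensible, products 25→248 °C: 73807 kJ/h
Q = ΔH = -217320 kJ/h = -60.366 kW
Heat removed = 60366 W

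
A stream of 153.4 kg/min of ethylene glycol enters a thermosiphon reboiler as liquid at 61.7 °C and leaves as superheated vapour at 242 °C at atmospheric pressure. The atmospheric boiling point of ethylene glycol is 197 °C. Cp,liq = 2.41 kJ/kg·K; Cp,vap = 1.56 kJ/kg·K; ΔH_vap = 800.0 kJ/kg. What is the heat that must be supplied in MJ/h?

liquid 61.7→197 °C: 326.07 kJ/kg
vaporisation at 197 °C: 800 kJ/kg
vapour 197→242 °C: 70.2 kJ/kg
Δh = 326.07 + 800 + 70.2 = 1196.3 kJ/kg
Q = ṁ·Δh = 153.4 kg/min × 1196.3 kJ/kg = 183510 kJ/min
|Q| = 3058.5 kW = 11010 MJ/h

Q = 11000 MJ/h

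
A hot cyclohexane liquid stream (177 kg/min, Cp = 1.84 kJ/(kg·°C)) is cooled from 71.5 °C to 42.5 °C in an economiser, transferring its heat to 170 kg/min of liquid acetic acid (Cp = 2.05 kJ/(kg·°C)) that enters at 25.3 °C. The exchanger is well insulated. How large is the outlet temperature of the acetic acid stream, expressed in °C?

T_c,out = 52.4 °C

Heat released by hot stream: Q = 177 × 1.84 × (71.5 − 42.5) = 9444.7 kJ/min
Energy balance on cold side (adiabatic exchanger): Q = ṁ_c·Cp_c·(T_c,out − T_c,in)
T_c,out = 25.3 + 9444.7/(170 × 2.05) = 52.401 °C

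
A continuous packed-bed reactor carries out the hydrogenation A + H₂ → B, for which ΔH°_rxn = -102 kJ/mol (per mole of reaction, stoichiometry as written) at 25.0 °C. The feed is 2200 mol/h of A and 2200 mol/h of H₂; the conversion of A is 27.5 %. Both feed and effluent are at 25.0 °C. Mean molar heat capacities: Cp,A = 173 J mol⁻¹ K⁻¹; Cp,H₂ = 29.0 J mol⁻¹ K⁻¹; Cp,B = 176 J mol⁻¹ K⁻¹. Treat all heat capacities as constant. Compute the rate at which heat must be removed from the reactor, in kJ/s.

Q_out = 17.1 kJ/s

Extent of reaction ξ = 0.275 × 2200 = 605 mol/h
Reaction term: ξ·ΔH°_rxn = 605 × -102 = -61710 kJ/h
Q = ΔH = -61710 kJ/h = -17.142 kW
Heat removed = 17.142 kJ/s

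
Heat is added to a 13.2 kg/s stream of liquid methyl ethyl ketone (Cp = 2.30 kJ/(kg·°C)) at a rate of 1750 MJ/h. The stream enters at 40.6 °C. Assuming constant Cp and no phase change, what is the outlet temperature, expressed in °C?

Q = 1750 MJ/h = 486.11 kJ/s
ΔT = Q/(ṁ·Cp) = 486.11/(13.2×2.30) = 16.012 K
T_out = 40.6 + 16.012 = 56.612 °C

T_out = 56.6 °C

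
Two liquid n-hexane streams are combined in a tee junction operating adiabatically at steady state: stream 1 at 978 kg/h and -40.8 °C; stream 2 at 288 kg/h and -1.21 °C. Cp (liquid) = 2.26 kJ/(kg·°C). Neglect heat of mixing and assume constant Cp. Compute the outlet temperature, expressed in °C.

Energy balance with Q = 0: Σ ṁᵢCp,ᵢ(T_out − Tᵢ) = 0
T_out = Σ ṁᵢCp,ᵢTᵢ / Σ ṁᵢCp,ᵢ
      = -90967 / 2861.2 = -31.794 °C

T_out = -31.8 °C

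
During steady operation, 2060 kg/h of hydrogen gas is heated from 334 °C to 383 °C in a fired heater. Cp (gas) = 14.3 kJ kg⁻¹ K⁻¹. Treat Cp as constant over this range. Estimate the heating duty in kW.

Q = ṁ·Cp·ΔT = 2060 × 14.3 × (383 − 334) = 1.4434e+06 kJ/h
Converting: 1.4434e+06 / 3600 s = 400.96 kW

Q = 401 kW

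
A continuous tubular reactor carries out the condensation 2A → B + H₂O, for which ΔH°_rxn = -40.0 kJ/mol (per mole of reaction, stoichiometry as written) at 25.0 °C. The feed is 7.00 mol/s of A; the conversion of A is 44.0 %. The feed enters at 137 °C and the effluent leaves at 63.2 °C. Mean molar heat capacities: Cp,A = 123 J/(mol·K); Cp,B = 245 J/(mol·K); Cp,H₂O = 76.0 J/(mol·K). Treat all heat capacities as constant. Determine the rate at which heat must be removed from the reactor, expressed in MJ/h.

Q_out = 435 MJ/h

Extent of reaction ξ = 0.440 × 7.00 / 2 = 1.54 mol/s
Reaction term: ξ·ΔH°_rxn = 1.54 × -40.0 = -61.6 kJ/s
Sensible, feed 137→25 °C: -96.432 kJ/s
Outlet flows (mol/s): A 3.92, B 1.54, H₂O 1.54
Sensible, products 25→63.2 °C: 37.302 kJ/s
Q = ΔH = -120.73 kJ/s = -120.73 kW
Heat removed = 434.63 MJ/h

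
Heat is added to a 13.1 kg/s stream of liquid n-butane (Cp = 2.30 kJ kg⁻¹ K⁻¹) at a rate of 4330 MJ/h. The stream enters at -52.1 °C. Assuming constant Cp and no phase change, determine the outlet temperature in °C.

T_out = -12.2 °C

Q = 4330 MJ/h = 1202.8 kJ/s
ΔT = Q/(ṁ·Cp) = 1202.8/(13.1×2.30) = 39.92 K
T_out = -52.1 + 39.92 = -12.18 °C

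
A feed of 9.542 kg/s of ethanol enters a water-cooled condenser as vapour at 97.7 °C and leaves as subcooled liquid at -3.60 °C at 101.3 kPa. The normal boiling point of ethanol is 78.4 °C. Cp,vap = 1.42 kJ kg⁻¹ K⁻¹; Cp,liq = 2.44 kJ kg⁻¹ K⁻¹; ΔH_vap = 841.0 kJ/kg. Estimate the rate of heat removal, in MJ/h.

Q_c = 36700 MJ/h

vapour 97.7→78.4 °C: -27.406 kJ/kg
condensation at 78.4 °C: -841 kJ/kg
liquid 78.4→-3.60 °C: -200.08 kJ/kg
Δh = -27.406 + -841 + -200.08 = -1068.5 kJ/kg
Q = ṁ·Δh = 9.542 kg/s × -1068.5 kJ/kg = -10195 kJ/s
|Q| = 10195 kW = 36704 MJ/h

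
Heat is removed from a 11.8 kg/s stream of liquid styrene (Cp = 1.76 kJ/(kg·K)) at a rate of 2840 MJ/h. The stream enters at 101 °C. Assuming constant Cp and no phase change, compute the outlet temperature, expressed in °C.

T_out = 63.0 °C

Q = 2840 MJ/h = 788.89 kJ/s
ΔT = Q/(ṁ·Cp) = 788.89/(11.8×1.76) = 37.986 K
T_out = 101 − 37.986 = 63.014 °C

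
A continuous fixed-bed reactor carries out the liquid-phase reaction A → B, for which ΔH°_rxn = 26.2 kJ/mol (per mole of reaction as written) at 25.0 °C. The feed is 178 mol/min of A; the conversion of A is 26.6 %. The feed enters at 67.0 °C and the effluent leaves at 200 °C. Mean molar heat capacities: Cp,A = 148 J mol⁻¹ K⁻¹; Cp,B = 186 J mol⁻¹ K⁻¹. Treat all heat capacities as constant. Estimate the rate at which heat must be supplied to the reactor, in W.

Q_in = 84300 W

Extent of reaction ξ = 0.266 × 178 = 47.348 mol/min
Reaction term: ξ·ΔH°_rxn = 47.348 × 26.2 = 1240.5 kJ/min
Sensible, feed 67.0→25 °C: -1106.4 kJ/min
Outlet flows (mol/min): A 130.65, B 47.348
Sensible, products 25→200 °C: 4925.1 kJ/min
Q = ΔH = 5059.1 kJ/min = 84.319 kW
Heat supplied = 84319 W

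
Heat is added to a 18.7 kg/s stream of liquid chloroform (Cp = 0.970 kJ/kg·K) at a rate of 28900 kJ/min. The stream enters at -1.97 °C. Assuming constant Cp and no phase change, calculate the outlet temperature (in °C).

Q = 28900 kJ/min = 481.67 kJ/s
ΔT = Q/(ṁ·Cp) = 481.67/(18.7×0.970) = 26.554 K
T_out = -1.97 + 26.554 = 24.584 °C

T_out = 24.6 °C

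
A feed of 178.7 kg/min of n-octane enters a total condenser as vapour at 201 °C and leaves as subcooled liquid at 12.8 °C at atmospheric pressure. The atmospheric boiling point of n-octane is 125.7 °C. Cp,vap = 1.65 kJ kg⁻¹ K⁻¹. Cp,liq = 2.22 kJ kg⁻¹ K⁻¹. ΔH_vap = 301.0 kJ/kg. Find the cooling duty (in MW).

Q_c = 2.01 MW

vapour 201→125.7 °C: -124.24 kJ/kg
condensation at 125.7 °C: -301 kJ/kg
liquid 125.7→12.8 °C: -250.64 kJ/kg
Δh = -124.24 + -301 + -250.64 = -675.88 kJ/kg
Q = ṁ·Δh = 178.7 kg/min × -675.88 kJ/kg = -120780 kJ/min
|Q| = 2013 kW = 2.013 MW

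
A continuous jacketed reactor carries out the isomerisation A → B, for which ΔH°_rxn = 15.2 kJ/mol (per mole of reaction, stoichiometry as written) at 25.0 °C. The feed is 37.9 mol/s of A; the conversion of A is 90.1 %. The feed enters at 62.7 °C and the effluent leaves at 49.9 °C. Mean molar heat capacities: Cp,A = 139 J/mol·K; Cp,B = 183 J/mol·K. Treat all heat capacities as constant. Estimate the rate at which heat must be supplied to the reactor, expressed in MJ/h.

Extent of reaction ξ = 0.901 × 37.9 = 34.148 mol/s
Reaction term: ξ·ΔH°_rxn = 34.148 × 15.2 = 519.05 kJ/s
Sensible, feed 62.7→25 °C: -198.61 kJ/s
Outlet flows (mol/s): A 3.7521, B 34.148
Sensible, products 25→49.9 °C: 168.59 kJ/s
Q = ΔH = 489.03 kJ/s = 489.03 kW
Heat supplied = 1760.5 MJ/h

Q_in = 1760 MJ/h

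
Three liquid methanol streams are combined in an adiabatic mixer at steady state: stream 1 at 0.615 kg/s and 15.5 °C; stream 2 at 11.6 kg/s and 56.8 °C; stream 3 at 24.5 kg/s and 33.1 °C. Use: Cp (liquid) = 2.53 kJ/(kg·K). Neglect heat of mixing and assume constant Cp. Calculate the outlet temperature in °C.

No heat crosses the boundary, so H_out = H_in.
T_out = Σ ṁᵢCp,ᵢTᵢ / Σ ṁᵢCp,ᵢ
      = 3742.8 / 92.889 = 40.293 °C

T_out = 40.3 °C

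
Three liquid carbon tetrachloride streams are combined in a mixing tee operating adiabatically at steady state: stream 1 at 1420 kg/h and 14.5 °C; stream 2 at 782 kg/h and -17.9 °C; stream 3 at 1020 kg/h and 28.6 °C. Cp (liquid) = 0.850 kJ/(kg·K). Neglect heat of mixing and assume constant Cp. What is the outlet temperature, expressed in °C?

Adiabatic, steady state ⇒ Σ ṁᵢCp,ᵢ(T_out − Tᵢ) = 0
Σ ṁᵢCp,ᵢTᵢ = 1420×0.850×14.5 + 782×0.850×-17.9 + 1020×0.850×28.6 = 30400
Σ ṁᵢCp,ᵢ = 1420×0.850 + 782×0.850 + 1020×0.850 = 2738.7
T_out = 30400 / 2738.7 = 11.1 °C

T_out = 11.1 °C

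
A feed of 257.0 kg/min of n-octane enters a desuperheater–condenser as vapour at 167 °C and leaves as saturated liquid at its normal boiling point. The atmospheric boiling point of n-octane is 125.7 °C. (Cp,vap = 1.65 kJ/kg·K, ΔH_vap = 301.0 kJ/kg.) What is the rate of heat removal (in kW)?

vapour 167→125.7 °C: -68.145 kJ/kg
condensation at 125.7 °C: -301 kJ/kg
Δh = -68.145 + -301 = -369.14 kJ/kg
Q = ṁ·Δh = 257.0 kg/min × -369.14 kJ/kg = -94870 kJ/min
|Q| = 1581.2 kW

Q_c = 1580 kW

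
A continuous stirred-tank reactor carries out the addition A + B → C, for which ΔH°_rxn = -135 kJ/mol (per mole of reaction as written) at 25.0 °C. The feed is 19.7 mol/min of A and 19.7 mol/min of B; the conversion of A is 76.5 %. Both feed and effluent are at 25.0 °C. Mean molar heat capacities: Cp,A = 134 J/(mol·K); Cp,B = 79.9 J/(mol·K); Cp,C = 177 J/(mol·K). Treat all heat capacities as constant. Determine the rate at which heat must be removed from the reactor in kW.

Q_out = 33.9 kW

Extent of reaction ξ = 0.765 × 19.7 = 15.07 mol/min
Reaction term: ξ·ΔH°_rxn = 15.07 × -135 = -2034.5 kJ/min
Q = ΔH = -2034.5 kJ/min = -33.909 kW
Heat removed = 33.909 kW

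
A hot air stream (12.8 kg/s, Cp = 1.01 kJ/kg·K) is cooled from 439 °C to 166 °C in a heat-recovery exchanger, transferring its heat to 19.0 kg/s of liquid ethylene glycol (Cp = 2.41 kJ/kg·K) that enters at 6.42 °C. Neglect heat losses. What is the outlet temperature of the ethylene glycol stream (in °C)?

Heat released by hot stream: Q = 12.8 × 1.01 × (439 − 166) = 3529.3 kJ/s
Energy balance on cold side (adiabatic exchanger): Q = ṁ_c·Cp_c·(T_c,out − T_c,in)
T_c,out = 6.42 + 3529.3/(19.0 × 2.41) = 83.497 °C

T_c,out = 83.5 °C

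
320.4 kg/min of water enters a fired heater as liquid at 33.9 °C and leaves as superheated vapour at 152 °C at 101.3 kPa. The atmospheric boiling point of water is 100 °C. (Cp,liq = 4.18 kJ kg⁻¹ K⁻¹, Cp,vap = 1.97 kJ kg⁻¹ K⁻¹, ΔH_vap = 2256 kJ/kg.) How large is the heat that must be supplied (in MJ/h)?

Q = 50700 MJ/h

liquid 33.9→100 °C: 276.3 kJ/kg
vaporisation at 100 °C: 2256 kJ/kg
vapour 100→152 °C: 102.44 kJ/kg
Δh = 276.3 + 2256 + 102.44 = 2634.7 kJ/kg
Q = ṁ·Δh = 320.4 kg/min × 2634.7 kJ/kg = 844170 kJ/min
|Q| = 14070 kW = 50650 MJ/h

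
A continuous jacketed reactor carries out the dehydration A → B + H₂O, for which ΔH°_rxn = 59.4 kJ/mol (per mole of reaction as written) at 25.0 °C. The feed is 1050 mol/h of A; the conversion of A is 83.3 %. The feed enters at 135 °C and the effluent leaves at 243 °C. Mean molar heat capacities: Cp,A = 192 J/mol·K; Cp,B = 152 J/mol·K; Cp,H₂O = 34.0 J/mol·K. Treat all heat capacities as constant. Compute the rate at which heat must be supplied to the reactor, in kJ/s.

Extent of reaction ξ = 0.833 × 1050 = 874.65 mol/h
Reaction term: ξ·ΔH°_rxn = 874.65 × 59.4 = 51954 kJ/h
Sensible, feed 135→25 °C: -22176 kJ/h
Outlet flows (mol/h): A 175.35, B 874.65, H₂O 874.65
Sensible, products 25→243 °C: 42805 kJ/h
Q = ΔH = 72583 kJ/h = 20.162 kW
Heat supplied = 20.162 kJ/s

Q_in = 20.2 kJ/s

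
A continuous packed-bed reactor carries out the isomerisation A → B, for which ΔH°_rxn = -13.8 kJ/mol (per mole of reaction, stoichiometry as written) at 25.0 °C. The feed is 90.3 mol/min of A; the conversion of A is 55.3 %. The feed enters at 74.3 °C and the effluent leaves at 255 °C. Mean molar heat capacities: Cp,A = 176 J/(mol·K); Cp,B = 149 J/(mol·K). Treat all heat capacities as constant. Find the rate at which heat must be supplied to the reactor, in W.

Extent of reaction ξ = 0.553 × 90.3 = 49.936 mol/min
Reaction term: ξ·ΔH°_rxn = 49.936 × -13.8 = -689.12 kJ/min
Sensible, feed 74.3→25 °C: -783.52 kJ/min
Outlet flows (mol/min): A 40.364, B 49.936
Sensible, products 25→255 °C: 3345.2 kJ/min
Q = ΔH = 1872.6 kJ/min = 31.21 kW
Heat supplied = 31210 W

Q_in = 31200 W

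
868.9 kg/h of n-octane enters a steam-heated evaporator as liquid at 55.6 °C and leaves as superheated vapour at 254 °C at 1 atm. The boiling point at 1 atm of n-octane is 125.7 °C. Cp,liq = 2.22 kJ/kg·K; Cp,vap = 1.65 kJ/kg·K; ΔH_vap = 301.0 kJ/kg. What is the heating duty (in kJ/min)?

Q = 9680 kJ/min

liquid 55.6→125.7 °C: 155.62 kJ/kg
vaporisation at 125.7 °C: 301 kJ/kg
vapour 125.7→254 °C: 211.69 kJ/kg
Δh = 155.62 + 301 + 211.69 = 668.32 kJ/kg
Q = ṁ·Δh = 868.9 kg/h × 668.32 kJ/kg = 580700 kJ/h
|Q| = 161.31 kW = 9678.3 kJ/min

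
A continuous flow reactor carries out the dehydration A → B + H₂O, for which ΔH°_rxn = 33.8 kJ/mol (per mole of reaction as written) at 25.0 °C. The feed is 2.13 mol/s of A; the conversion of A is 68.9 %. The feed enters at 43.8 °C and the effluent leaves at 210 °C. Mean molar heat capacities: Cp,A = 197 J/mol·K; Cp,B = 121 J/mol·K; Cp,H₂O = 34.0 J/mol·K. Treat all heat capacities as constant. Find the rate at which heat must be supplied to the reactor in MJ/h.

Q_in = 389 MJ/h

Extent of reaction ξ = 0.689 × 2.13 = 1.4676 mol/s
Reaction term: ξ·ΔH°_rxn = 1.4676 × 33.8 = 49.604 kJ/s
Sensible, feed 43.8→25 °C: -7.8887 kJ/s
Outlet flows (mol/s): A 0.66243, B 1.4676, H₂O 1.4676
Sensible, products 25→210 °C: 66.225 kJ/s
Q = ΔH = 107.94 kJ/s = 107.94 kW
Heat supplied = 388.58 MJ/h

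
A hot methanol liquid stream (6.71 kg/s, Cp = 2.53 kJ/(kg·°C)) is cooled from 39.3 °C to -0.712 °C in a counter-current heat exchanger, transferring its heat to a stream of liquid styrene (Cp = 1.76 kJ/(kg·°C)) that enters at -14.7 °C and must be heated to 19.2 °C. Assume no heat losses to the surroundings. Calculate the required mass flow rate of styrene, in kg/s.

Heat released by hot stream: Q = 6.71 × 2.53 × (39.3 − -0.712) = 679.26 kJ/s
Energy balance on cold side (adiabatic exchanger): Q = ṁ_c·Cp_c·(T_c,out − T_c,in)
ṁ_c = 679.26 / [1.76 × (19.2 − -14.7)] = 11.385 kg/s

ṁ_c = 11.4 kg/s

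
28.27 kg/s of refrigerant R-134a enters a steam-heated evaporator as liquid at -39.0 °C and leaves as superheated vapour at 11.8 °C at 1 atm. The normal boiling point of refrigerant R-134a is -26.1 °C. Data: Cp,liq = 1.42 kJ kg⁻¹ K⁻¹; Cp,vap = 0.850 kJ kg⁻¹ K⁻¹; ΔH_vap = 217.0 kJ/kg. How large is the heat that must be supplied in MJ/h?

Q = 27200 MJ/h

liquid -39.0→-26.1 °C: 18.318 kJ/kg
vaporisation at -26.1 °C: 217 kJ/kg
vapour -26.1→11.8 °C: 32.215 kJ/kg
Δh = 18.318 + 217 + 32.215 = 267.53 kJ/kg
Q = ṁ·Δh = 28.27 kg/s × 267.53 kJ/kg = 7563.2 kJ/s
|Q| = 7563.2 kW = 27227 MJ/h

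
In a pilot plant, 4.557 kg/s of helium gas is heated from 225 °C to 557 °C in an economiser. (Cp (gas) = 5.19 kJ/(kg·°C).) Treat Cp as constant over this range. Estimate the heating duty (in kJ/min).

Q = 471000 kJ/min

Q = ṁ·Cp·ΔT = 4.557 × 5.19 × (557 − 225) = 7852.1 kJ/s
Heating duty = 471120 kJ/min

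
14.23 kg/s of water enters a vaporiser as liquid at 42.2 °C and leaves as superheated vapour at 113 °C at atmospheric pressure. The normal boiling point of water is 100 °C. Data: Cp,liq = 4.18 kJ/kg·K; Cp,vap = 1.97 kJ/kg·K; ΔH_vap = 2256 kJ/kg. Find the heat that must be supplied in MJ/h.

Q = 129000 MJ/h

liquid 42.2→100 °C: 241.6 kJ/kg
vaporisation at 100 °C: 2256 kJ/kg
vapour 100→113 °C: 25.61 kJ/kg
Δh = 241.6 + 2256 + 25.61 = 2523.2 kJ/kg
Q = ṁ·Δh = 14.23 kg/s × 2523.2 kJ/kg = 35905 kJ/s
|Q| = 35905 kW = 129260 MJ/h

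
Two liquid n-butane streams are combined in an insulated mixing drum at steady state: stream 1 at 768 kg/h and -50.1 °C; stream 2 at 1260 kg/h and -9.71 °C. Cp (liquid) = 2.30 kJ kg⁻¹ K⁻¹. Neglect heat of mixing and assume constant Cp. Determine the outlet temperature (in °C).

T_out = -25.0 °C

No heat crosses the boundary, so H_out = H_in.
Σ ṁᵢCp,ᵢTᵢ = 768×2.30×-50.1 + 1260×2.30×-9.71 = -116640
Σ ṁᵢCp,ᵢ = 768×2.30 + 1260×2.30 = 4664.4
T_out = -116640 / 4664.4 = -25.006 °C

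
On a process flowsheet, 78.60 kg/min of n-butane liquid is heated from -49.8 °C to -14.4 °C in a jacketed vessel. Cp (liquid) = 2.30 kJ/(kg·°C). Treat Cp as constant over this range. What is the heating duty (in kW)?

Q = ṁ·Cp·ΔT = 78.60 × 2.30 × (-14.4 − -49.8) = 6399.6 kJ/min
Converting: 6399.6 / 60 s = 106.66 kW

Q = 107 kW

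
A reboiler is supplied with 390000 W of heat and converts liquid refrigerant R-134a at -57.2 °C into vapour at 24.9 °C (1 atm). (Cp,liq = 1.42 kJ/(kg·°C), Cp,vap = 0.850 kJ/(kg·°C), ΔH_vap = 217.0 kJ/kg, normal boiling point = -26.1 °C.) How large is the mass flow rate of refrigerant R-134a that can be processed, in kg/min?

Δh = 1.42×(-26.1−-57.2) + 217.0 + 0.850×(24.9−-26.1) = 304.51 kJ/kg
Q = 390000 W = 390 kJ/s = 23400 kJ/min
ṁ = Q/Δh = 23400 / 304.51 = 76.844 kg/min

ṁ = 76.8 kg/min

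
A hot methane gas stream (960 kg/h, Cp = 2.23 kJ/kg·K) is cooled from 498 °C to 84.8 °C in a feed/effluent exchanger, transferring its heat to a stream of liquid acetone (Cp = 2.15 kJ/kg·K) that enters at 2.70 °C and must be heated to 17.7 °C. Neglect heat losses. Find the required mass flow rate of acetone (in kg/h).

ṁ_c = 27400 kg/h

Heat released by hot stream: Q = 960 × 2.23 × (498 − 84.8) = 884580 kJ/h
Energy balance on cold side (adiabatic exchanger): Q = ṁ_c·Cp_c·(T_c,out − T_c,in)
ṁ_c = 884580 / [2.15 × (17.7 − 2.70)] = 27429 kg/h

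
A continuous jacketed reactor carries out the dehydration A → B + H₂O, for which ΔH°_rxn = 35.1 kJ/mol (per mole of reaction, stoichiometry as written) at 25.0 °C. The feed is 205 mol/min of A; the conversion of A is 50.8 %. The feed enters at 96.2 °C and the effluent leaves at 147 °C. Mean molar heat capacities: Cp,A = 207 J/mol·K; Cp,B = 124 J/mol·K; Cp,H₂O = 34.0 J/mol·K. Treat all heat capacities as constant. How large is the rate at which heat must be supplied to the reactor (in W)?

Extent of reaction ξ = 0.508 × 205 = 104.14 mol/min
Reaction term: ξ·ΔH°_rxn = 104.14 × 35.1 = 3655.3 kJ/min
Sensible, feed 96.2→25 °C: -3021.4 kJ/min
Outlet flows (mol/min): A 100.86, B 104.14, H₂O 104.14
Sensible, products 25→147 °C: 4554.5 kJ/min
Q = ΔH = 5188.5 kJ/min = 86.474 kW
Heat supplied = 86474 W

Q_in = 86500 W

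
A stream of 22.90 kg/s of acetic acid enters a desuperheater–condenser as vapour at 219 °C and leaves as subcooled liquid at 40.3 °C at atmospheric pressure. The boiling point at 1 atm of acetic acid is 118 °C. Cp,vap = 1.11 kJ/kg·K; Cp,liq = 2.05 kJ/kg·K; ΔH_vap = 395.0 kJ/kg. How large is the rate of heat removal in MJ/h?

Q_c = 54900 MJ/h

vapour 219→118 °C: -112.11 kJ/kg
condensation at 118 °C: -395 kJ/kg
liquid 118→40.3 °C: -159.28 kJ/kg
Δh = -112.11 + -395 + -159.28 = -666.39 kJ/kg
Q = ṁ·Δh = 22.90 kg/s × -666.39 kJ/kg = -15260 kJ/s
|Q| = 15260 kW = 54938 MJ/h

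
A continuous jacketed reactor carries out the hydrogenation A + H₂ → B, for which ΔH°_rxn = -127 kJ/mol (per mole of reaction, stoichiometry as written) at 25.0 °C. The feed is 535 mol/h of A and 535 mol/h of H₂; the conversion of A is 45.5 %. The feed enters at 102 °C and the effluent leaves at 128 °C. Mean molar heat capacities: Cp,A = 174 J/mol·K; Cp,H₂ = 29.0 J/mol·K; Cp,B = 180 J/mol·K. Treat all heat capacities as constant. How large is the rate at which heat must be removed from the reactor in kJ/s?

Q_out = 7.96 kJ/s

Extent of reaction ξ = 0.455 × 535 = 243.43 mol/h
Reaction term: ξ·ΔH°_rxn = 243.43 × -127 = -30915 kJ/h
Sensible, feed 102→25 °C: -8362.6 kJ/h
Outlet flows (mol/h): A 291.57, H₂ 291.57, B 243.43
Sensible, products 25→128 °C: 10610 kJ/h
Q = ΔH = -28668 kJ/h = -7.9633 kW
Heat removed = 7.9633 kJ/s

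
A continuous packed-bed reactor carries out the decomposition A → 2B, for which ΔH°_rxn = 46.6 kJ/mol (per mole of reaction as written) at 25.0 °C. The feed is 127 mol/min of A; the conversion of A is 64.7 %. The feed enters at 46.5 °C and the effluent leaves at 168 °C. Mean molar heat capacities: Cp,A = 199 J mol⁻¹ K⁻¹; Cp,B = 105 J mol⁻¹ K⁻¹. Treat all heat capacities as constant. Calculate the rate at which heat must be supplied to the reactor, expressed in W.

Extent of reaction ξ = 0.647 × 127 = 82.169 mol/min
Reaction term: ξ·ΔH°_rxn = 82.169 × 46.6 = 3829.1 kJ/min
Sensible, feed 46.5→25 °C: -543.37 kJ/min
Outlet flows (mol/min): A 44.831, B 164.34
Sensible, products 25→168 °C: 3743.3 kJ/min
Q = ΔH = 7029 kJ/min = 117.15 kW
Heat supplied = 117150 W

Q_in = 117000 W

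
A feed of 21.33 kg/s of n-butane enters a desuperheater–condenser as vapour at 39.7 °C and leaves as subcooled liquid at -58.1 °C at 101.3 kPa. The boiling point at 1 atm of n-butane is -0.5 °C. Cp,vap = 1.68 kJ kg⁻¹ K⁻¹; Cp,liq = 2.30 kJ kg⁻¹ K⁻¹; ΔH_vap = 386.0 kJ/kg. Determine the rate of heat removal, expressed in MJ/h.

vapour 39.7→-0.5 °C: -67.536 kJ/kg
condensation at -0.5 °C: -386 kJ/kg
liquid -0.5→-58.1 °C: -132.48 kJ/kg
Δh = -67.536 + -386 + -132.48 = -586.02 kJ/kg
Q = ṁ·Δh = 21.33 kg/s × -586.02 kJ/kg = -12500 kJ/s
|Q| = 12500 kW = 44999 MJ/h

Q_c = 45000 MJ/h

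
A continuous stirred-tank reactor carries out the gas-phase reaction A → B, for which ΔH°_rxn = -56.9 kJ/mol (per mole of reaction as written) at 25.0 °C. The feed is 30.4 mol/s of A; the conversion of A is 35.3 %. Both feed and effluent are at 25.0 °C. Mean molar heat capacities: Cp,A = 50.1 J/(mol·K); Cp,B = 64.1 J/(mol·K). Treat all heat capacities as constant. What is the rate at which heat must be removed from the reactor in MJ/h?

Q_out = 2200 MJ/h

Extent of reaction ξ = 0.353 × 30.4 = 10.731 mol/s
Reaction term: ξ·ΔH°_rxn = 10.731 × -56.9 = -610.61 kJ/s
Q = ΔH = -610.61 kJ/s = -610.61 kW
Heat removed = 2198.2 MJ/h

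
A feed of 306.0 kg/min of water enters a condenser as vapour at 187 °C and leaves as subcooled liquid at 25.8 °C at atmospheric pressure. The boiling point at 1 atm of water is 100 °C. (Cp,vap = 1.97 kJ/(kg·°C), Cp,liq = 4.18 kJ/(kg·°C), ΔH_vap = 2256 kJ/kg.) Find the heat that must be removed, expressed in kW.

vapour 187→100 °C: -171.39 kJ/kg
condensation at 100 °C: -2256 kJ/kg
liquid 100→25.8 °C: -310.16 kJ/kg
Δh = -171.39 + -2256 + -310.16 = -2737.5 kJ/kg
Q = ṁ·Δh = 306.0 kg/min × -2737.5 kJ/kg = -837690 kJ/min
|Q| = 13961 kW

Q_c = 14000 kW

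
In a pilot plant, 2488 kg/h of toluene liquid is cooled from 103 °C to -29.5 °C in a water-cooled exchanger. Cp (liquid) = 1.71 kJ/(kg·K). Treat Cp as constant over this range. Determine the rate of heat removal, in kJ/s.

Q = ṁ·Cp·ΔT = 2488 × 1.71 × (-29.5 − 103) = -563720 kJ/h
Converting: 563720 / 3600 s = 156.59 kW

Q_c = 157 kJ/s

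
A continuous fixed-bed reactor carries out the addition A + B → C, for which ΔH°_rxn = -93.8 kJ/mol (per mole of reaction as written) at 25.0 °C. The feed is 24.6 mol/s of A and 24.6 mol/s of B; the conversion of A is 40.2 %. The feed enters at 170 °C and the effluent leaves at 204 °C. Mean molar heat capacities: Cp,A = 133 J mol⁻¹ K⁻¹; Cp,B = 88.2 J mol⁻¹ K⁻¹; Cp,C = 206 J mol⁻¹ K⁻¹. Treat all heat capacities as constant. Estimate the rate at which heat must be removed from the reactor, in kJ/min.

Q_out = 46200 kJ/min

Extent of reaction ξ = 0.402 × 24.6 = 9.8892 mol/s
Reaction term: ξ·ΔH°_rxn = 9.8892 × -93.8 = -927.61 kJ/s
Sensible, feed 170→25 °C: -789.02 kJ/s
Outlet flows (mol/s): A 14.711, B 14.711, C 9.8892
Sensible, products 25→204 °C: 947.13 kJ/s
Q = ΔH = -769.5 kJ/s = -769.5 kW
Heat removed = 46170 kJ/min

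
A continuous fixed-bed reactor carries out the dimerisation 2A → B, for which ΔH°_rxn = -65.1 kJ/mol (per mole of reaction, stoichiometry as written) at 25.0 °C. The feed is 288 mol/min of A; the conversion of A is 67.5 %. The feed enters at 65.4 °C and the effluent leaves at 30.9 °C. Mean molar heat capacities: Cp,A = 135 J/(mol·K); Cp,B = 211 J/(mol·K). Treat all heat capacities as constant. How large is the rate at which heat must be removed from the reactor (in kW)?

Q_out = 128 kW

Extent of reaction ξ = 0.675 × 288 / 2 = 97.2 mol/min
Reaction term: ξ·ΔH°_rxn = 97.2 × -65.1 = -6327.7 kJ/min
Sensible, feed 65.4→25 °C: -1570.8 kJ/min
Outlet flows (mol/min): A 93.6, B 97.2
Sensible, products 25→30.9 °C: 195.56 kJ/min
Q = ΔH = -7702.9 kJ/min = -128.38 kW
Heat removed = 128.38 kW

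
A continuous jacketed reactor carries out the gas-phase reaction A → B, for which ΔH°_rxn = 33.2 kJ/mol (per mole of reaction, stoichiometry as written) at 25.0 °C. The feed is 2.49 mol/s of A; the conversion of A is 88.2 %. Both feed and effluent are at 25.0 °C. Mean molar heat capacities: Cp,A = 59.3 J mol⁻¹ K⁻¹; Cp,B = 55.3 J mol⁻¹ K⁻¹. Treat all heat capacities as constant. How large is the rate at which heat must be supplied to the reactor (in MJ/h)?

Q_in = 262 MJ/h

Extent of reaction ξ = 0.882 × 2.49 = 2.1962 mol/s
Reaction term: ξ·ΔH°_rxn = 2.1962 × 33.2 = 72.913 kJ/s
Q = ΔH = 72.913 kJ/s = 72.913 kW
Heat supplied = 262.49 MJ/h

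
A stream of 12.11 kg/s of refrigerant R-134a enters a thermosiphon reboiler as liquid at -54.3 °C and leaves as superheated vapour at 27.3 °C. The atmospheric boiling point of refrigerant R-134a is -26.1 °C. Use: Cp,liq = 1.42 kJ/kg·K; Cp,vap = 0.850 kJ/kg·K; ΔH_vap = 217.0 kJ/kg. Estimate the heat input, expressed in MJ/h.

liquid -54.3→-26.1 °C: 40.044 kJ/kg
vaporisation at -26.1 °C: 217 kJ/kg
vapour -26.1→27.3 °C: 45.39 kJ/kg
Δh = 40.044 + 217 + 45.39 = 302.43 kJ/kg
Q = ṁ·Δh = 12.11 kg/s × 302.43 kJ/kg = 3662.5 kJ/s
|Q| = 3662.5 kW = 13185 MJ/h

Q = 13200 MJ/h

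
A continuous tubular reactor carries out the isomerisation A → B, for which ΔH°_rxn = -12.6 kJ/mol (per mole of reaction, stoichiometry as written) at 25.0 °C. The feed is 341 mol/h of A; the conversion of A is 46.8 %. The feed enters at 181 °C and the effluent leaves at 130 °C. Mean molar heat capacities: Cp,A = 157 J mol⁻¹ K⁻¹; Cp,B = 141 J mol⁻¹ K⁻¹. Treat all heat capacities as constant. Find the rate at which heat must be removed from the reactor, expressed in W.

Q_out = 1390 W

Extent of reaction ξ = 0.468 × 341 = 159.59 mol/h
Reaction term: ξ·ΔH°_rxn = 159.59 × -12.6 = -2010.8 kJ/h
Sensible, feed 181→25 °C: -8351.8 kJ/h
Outlet flows (mol/h): A 181.41, B 159.59
Sensible, products 25→130 °C: 5353.3 kJ/h
Q = ΔH = -5009.3 kJ/h = -1.3915 kW
Heat removed = 1391.5 W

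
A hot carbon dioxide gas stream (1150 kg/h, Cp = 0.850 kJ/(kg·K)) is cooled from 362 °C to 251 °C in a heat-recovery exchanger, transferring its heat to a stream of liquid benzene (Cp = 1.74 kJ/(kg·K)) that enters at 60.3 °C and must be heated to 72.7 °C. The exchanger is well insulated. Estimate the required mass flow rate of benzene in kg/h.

ṁ_c = 5030 kg/h

Heat released by hot stream: Q = 1150 × 0.850 × (362 − 251) = 108500 kJ/h
Energy balance on cold side (adiabatic exchanger): Q = ṁ_c·Cp_c·(T_c,out − T_c,in)
ṁ_c = 108500 / [1.74 × (72.7 − 60.3)] = 5028.9 kg/h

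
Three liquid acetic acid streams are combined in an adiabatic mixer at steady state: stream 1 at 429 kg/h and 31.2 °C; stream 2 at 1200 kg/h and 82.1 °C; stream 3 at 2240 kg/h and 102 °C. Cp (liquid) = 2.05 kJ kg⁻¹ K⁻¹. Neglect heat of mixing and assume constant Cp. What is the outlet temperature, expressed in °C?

T_out = 88.0 °C

No heat crosses the boundary, so H_out = H_in.
Σ ṁᵢCp,ᵢTᵢ = 429×2.05×31.2 + 1200×2.05×82.1 + 2240×2.05×102 = 697790
Σ ṁᵢCp,ᵢ = 429×2.05 + 1200×2.05 + 2240×2.05 = 7931.4
T_out = 697790 / 7931.4 = 87.977 °C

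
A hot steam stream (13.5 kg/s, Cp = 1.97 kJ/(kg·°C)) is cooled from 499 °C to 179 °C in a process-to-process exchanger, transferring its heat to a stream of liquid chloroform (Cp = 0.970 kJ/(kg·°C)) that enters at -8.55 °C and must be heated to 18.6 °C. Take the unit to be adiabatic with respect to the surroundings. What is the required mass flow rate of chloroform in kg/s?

Heat released by hot stream: Q = 13.5 × 1.97 × (499 − 179) = 8510.4 kJ/s
Energy balance on cold side (adiabatic exchanger): Q = ṁ_c·Cp_c·(T_c,out − T_c,in)
ṁ_c = 8510.4 / [0.970 × (18.6 − -8.55)] = 323.15 kg/s

ṁ_c = 323 kg/s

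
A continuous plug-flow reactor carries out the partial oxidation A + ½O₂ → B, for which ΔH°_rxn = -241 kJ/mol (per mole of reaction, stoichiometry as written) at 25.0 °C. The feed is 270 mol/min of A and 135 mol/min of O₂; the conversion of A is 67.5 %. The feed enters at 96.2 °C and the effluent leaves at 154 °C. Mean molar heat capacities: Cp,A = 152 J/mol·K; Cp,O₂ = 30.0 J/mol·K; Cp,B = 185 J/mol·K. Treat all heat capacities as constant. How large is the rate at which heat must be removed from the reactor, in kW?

Q_out = 682 kW

Extent of reaction ξ = 0.675 × 270 = 182.25 mol/min
Reaction term: ξ·ΔH°_rxn = 182.25 × -241 = -43922 kJ/min
Sensible, feed 96.2→25 °C: -3210.4 kJ/min
Outlet flows (mol/min): A 87.75, O₂ 43.875, B 182.25
Sensible, products 25→154 °C: 6239.8 kJ/min
Q = ΔH = -40893 kJ/min = -681.55 kW
Heat removed = 681.55 kW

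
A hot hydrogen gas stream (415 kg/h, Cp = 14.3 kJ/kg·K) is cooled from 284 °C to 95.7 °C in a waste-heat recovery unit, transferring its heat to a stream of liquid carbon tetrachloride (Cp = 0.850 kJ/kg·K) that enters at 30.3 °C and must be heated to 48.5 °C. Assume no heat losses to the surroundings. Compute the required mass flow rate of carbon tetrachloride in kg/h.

ṁ_c = 72200 kg/h

Heat released by hot stream: Q = 415 × 14.3 × (284 − 95.7) = 1.1175e+06 kJ/h
Energy balance on cold side (adiabatic exchanger): Q = ṁ_c·Cp_c·(T_c,out − T_c,in)
ṁ_c = 1.1175e+06 / [0.850 × (48.5 − 30.3)] = 72234 kg/h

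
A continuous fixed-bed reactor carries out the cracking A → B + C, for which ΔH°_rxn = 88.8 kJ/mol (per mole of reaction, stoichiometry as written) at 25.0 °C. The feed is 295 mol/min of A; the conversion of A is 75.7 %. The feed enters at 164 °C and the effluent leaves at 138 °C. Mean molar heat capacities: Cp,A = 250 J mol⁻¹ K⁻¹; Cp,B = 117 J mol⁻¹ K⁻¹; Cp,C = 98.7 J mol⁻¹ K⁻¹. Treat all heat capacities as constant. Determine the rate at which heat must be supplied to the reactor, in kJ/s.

Extent of reaction ξ = 0.757 × 295 = 223.31 mol/min
Reaction term: ξ·ΔH°_rxn = 223.31 × 88.8 = 19830 kJ/min
Sensible, feed 164→25 °C: -10251 kJ/min
Outlet flows (mol/min): A 71.685, B 223.31, C 223.31
Sensible, products 25→138 °C: 7468.2 kJ/min
Q = ΔH = 17047 kJ/min = 284.12 kW
Heat supplied = 284.12 kJ/s

Q_in = 284 kJ/s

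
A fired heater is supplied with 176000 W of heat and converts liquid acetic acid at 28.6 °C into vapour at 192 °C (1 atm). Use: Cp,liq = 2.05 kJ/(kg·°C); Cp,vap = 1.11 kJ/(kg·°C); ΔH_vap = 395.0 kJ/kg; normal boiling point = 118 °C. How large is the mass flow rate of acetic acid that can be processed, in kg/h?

Δh = 2.05×(118−28.6) + 395.0 + 1.11×(192−118) = 660.41 kJ/kg
Q = 176000 W = 176 kJ/s = 633600 kJ/h
ṁ = Q/Δh = 633600 / 660.41 = 959.4 kg/h

ṁ = 959 kg/h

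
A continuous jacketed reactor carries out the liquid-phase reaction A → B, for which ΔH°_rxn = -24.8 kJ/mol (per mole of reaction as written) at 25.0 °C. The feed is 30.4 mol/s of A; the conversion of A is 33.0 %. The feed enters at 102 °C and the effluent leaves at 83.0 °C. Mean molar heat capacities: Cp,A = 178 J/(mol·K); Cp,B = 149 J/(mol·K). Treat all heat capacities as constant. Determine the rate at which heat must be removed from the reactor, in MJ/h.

Extent of reaction ξ = 0.330 × 30.4 = 10.032 mol/s
Reaction term: ξ·ΔH°_rxn = 10.032 × -24.8 = -248.79 kJ/s
Sensible, feed 102→25 °C: -416.66 kJ/s
Outlet flows (mol/s): A 20.368, B 10.032
Sensible, products 25→83.0 °C: 296.98 kJ/s
Q = ΔH = -368.48 kJ/s = -368.48 kW
Heat removed = 1326.5 MJ/h

Q_out = 1330 MJ/h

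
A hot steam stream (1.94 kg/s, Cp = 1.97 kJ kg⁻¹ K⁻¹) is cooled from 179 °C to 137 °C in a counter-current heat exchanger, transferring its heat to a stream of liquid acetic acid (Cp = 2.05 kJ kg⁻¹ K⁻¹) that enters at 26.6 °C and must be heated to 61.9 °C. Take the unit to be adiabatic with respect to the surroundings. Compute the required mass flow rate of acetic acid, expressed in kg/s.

ṁ_c = 2.22 kg/s

Heat released by hot stream: Q = 1.94 × 1.97 × (179 − 137) = 160.52 kJ/s
Energy balance on cold side (adiabatic exchanger): Q = ṁ_c·Cp_c·(T_c,out − T_c,in)
ṁ_c = 160.52 / [2.05 × (61.9 − 26.6)] = 2.2181 kg/s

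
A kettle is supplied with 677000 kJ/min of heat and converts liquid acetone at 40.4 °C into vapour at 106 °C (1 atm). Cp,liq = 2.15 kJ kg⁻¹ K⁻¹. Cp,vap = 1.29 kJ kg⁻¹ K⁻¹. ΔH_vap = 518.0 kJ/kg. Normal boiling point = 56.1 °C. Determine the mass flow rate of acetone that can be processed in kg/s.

Δh = 2.15×(56.1−40.4) + 518.0 + 1.29×(106−56.1) = 616.13 kJ/kg
Q = 677000 kJ/min = 11283 kJ/s = 11283 kJ/s
ṁ = Q/Δh = 11283 / 616.13 = 18.313 kg/s

ṁ = 18.3 kg/s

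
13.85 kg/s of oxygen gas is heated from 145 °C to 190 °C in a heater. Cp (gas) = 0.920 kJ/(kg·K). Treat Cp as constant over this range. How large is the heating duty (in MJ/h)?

Q = ṁ·Cp·ΔT = 13.85 × 0.920 × (190 − 145) = 573.39 kJ/s
Heating duty = 2064.2 MJ/h

Q = 2060 MJ/h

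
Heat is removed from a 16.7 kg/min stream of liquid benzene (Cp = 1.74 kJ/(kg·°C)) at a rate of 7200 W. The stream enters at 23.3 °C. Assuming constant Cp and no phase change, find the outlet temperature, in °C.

Q = 7200 W = 432 kJ/min
ΔT = Q/(ṁ·Cp) = 432/(16.7×1.74) = 14.867 K
T_out = 23.3 − 14.867 = 8.4332 °C

T_out = 8.43 °C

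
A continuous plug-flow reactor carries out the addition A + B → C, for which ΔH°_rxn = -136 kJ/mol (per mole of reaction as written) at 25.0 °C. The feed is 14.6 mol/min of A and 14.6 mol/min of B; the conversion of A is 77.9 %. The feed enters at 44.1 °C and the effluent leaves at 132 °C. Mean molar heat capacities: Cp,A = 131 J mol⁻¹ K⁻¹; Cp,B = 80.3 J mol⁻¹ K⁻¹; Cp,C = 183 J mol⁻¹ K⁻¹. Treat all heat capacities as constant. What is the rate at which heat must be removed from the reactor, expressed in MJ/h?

Q_out = 78.6 MJ/h

Extent of reaction ξ = 0.779 × 14.6 = 11.373 mol/min
Reaction term: ξ·ΔH°_rxn = 11.373 × -136 = -1546.8 kJ/min
Sensible, feed 44.1→25 °C: -58.923 kJ/min
Outlet flows (mol/min): A 3.2266, B 3.2266, C 11.373
Sensible, products 25→132 °C: 295.65 kJ/min
Q = ΔH = -1310.1 kJ/min = -21.834 kW
Heat removed = 78.603 MJ/h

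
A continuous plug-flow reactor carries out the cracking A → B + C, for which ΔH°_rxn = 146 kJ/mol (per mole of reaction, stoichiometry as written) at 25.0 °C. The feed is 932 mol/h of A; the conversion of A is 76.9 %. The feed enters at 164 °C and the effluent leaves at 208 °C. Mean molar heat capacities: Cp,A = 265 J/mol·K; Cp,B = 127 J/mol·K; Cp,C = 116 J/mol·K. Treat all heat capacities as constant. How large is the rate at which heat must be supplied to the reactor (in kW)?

Extent of reaction ξ = 0.769 × 932 = 716.71 mol/h
Reaction term: ξ·ΔH°_rxn = 716.71 × 146 = 104640 kJ/h
Sensible, feed 164→25 °C: -34330 kJ/h
Outlet flows (mol/h): A 215.29, B 716.71, C 716.71
Sensible, products 25→208 °C: 42312 kJ/h
Q = ΔH = 112620 kJ/h = 31.284 kW
Heat supplied = 31.284 kW

Q_in = 31.3 kW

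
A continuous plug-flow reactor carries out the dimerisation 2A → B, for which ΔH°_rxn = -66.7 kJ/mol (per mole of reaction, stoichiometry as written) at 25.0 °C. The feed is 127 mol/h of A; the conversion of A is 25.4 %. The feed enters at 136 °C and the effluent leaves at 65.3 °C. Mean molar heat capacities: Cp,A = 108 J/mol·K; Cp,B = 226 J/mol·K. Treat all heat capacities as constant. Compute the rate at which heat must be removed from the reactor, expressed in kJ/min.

Q_out = 34.0 kJ/min

Extent of reaction ξ = 0.254 × 127 / 2 = 16.129 mol/h
Reaction term: ξ·ΔH°_rxn = 16.129 × -66.7 = -1075.8 kJ/h
Sensible, feed 136→25 °C: -1522.5 kJ/h
Outlet flows (mol/h): A 94.742, B 16.129
Sensible, products 25→65.3 °C: 559.25 kJ/h
Q = ΔH = -2039 kJ/h = -0.5664 kW
Heat removed = 33.984 kJ/min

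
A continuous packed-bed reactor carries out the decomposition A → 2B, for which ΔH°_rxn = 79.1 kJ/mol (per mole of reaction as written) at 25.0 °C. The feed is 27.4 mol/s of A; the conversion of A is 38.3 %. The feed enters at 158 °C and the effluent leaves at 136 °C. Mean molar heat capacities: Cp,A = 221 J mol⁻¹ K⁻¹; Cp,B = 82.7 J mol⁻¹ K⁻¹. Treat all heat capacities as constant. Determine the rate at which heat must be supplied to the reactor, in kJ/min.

Extent of reaction ξ = 0.383 × 27.4 = 10.494 mol/s
Reaction term: ξ·ΔH°_rxn = 10.494 × 79.1 = 830.09 kJ/s
Sensible, feed 158→25 °C: -805.37 kJ/s
Outlet flows (mol/s): A 16.906, B 20.988
Sensible, products 25→136 °C: 607.38 kJ/s
Q = ΔH = 632.11 kJ/s = 632.11 kW
Heat supplied = 37926 kJ/min

Q_in = 37900 kJ/min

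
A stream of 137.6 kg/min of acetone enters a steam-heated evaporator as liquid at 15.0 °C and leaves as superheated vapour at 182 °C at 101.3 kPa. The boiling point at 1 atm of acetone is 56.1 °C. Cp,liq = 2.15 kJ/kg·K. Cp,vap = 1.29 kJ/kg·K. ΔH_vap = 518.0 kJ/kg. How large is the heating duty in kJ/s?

Q = 1760 kJ/s

liquid 15.0→56.1 °C: 88.365 kJ/kg
vaporisation at 56.1 °C: 518 kJ/kg
vapour 56.1→182 °C: 162.41 kJ/kg
Δh = 88.365 + 518 + 162.41 = 768.78 kJ/kg
Q = ṁ·Δh = 137.6 kg/min × 768.78 kJ/kg = 105780 kJ/min
|Q| = 1763.1 kW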